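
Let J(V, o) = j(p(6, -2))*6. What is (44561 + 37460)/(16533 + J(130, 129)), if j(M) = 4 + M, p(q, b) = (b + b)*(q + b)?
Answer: 82021/16461 ≈ 4.9827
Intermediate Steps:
p(q, b) = 2*b*(b + q) (p(q, b) = (2*b)*(b + q) = 2*b*(b + q))
J(V, o) = -72 (J(V, o) = (4 + 2*(-2)*(-2 + 6))*6 = (4 + 2*(-2)*4)*6 = (4 - 16)*6 = -12*6 = -72)
(44561 + 37460)/(16533 + J(130, 129)) = (44561 + 37460)/(16533 - 72) = 82021/16461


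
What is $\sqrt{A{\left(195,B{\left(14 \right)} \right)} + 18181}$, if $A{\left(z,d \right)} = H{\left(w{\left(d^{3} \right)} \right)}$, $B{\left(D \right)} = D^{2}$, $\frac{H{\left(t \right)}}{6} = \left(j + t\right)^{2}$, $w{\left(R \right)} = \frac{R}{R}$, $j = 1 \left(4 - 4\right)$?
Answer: $\sqrt{18187} \approx 134.86$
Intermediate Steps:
$j = 0$ ($j = 1 \cdot 0 = 0$)
$w{\left(R \right)} = 1$
$H{\left(t \right)} = 6 t^{2}$ ($H{\left(t \right)} = 6 \left(0 + t\right)^{2} = 6 t^{2}$)
$A{\left(z,d \right)} = 6$ ($A{\left(z,d \right)} = 6 \cdot 1^{2} = 6 \cdot 1 = 6$)
$\sqrt{A{\left(195,B{\left(14 \right)} \right)} + 18181} = \sqrt{6 + 18181} = \sqrt{18187}$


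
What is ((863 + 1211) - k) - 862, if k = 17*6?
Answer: 1110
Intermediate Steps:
k = 102
((863 + 1211) - k) - 862 = ((863 + 1211) - 1*102) - 862 = (2074 - 102) - 862 = 1972 - 862 = 1110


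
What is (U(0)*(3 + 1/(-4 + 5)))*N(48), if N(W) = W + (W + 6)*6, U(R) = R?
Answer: 0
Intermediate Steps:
N(W) = 36 + 7*W (N(W) = W + (6 + W)*6 = W + (36 + 6*W) = 36 + 7*W)
(U(0)*(3 + 1/(-4 + 5)))*N(48) = (0*(3 + 1/(-4 + 5)))*(36 + 7*48) = (0*(3 + 1/1))*(36 + 336) = (0*(3 + 1))*372 = (0*4)*372 = 0*372 = 0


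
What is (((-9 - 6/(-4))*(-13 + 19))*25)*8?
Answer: -9000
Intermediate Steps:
(((-9 - 6/(-4))*(-13 + 19))*25)*8 = (((-9 - 6*(-1/4))*6)*25)*8 = (((-9 + 3/2)*6)*25)*8 = (-15/2*6*25)*8 = -45*25*8 = -1125*8 = -9000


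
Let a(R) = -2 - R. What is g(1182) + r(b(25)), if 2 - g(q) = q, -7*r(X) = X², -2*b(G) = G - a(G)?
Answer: -8936/7 ≈ -1276.6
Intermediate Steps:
b(G) = -1 - G (b(G) = -(G - (-2 - G))/2 = -(G + (2 + G))/2 = -(2 + 2*G)/2 = -1 - G)
r(X) = -X²/7
g(q) = 2 - q
g(1182) + r(b(25)) = (2 - 1*1182) - (-1 - 1*25)²/7 = (2 - 1182) - (-1 - 25)²/7 = -1180 - ⅐*(-26)² = -1180 - ⅐*676 = -1180 - 676/7 = -8936/7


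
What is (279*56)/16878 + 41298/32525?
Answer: 200866374/91492825 ≈ 2.1954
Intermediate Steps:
(279*56)/16878 + 41298/32525 = 15624*(1/16878) + 41298*(1/32525) = 2604/2813 + 41298/32525 = 200866374/91492825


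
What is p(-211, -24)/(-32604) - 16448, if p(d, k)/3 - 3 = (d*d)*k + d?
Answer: -2338002/143 ≈ -16350.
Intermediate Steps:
p(d, k) = 9 + 3*d + 3*k*d² (p(d, k) = 9 + 3*((d*d)*k + d) = 9 + 3*(d²*k + d) = 9 + 3*(k*d² + d) = 9 + 3*(d + k*d²) = 9 + (3*d + 3*k*d²) = 9 + 3*d + 3*k*d²)
p(-211, -24)/(-32604) - 16448 = (9 + 3*(-211) + 3*(-24)*(-211)²)/(-32604) - 16448 = (9 - 633 + 3*(-24)*44521)*(-1/32604) - 16448 = (9 - 633 - 3205512)*(-1/32604) - 16448 = -3206136*(-1/32604) - 16448 = 14062/143 - 16448 = -2338002/143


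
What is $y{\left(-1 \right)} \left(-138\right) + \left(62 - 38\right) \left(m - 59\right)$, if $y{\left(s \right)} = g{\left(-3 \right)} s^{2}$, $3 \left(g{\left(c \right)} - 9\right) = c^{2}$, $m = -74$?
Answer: $-4848$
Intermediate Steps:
$g{\left(c \right)} = 9 + \frac{c^{2}}{3}$
$y{\left(s \right)} = 12 s^{2}$ ($y{\left(s \right)} = \left(9 + \frac{\left(-3\right)^{2}}{3}\right) s^{2} = \left(9 + \frac{1}{3} \cdot 9\right) s^{2} = \left(9 + 3\right) s^{2} = 12 s^{2}$)
$y{\left(-1 \right)} \left(-138\right) + \left(62 - 38\right) \left(m - 59\right) = 12 \left(-1\right)^{2} \left(-138\right) + \left(62 - 38\right) \left(-74 - 59\right) = 12 \cdot 1 \left(-138\right) + 24 \left(-133\right) = 12 \left(-138\right) - 3192 = -1656 - 3192 = -4848$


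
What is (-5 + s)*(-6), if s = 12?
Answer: -42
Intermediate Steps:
(-5 + s)*(-6) = (-5 + 12)*(-6) = 7*(-6) = -42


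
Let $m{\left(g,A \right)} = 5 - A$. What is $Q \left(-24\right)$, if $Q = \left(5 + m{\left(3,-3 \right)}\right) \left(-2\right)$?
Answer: $624$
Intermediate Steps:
$Q = -26$ ($Q = \left(5 + \left(5 - -3\right)\right) \left(-2\right) = \left(5 + \left(5 + 3\right)\right) \left(-2\right) = \left(5 + 8\right) \left(-2\right) = 13 \left(-2\right) = -26$)
$Q \left(-24\right) = \left(-26\right) \left(-24\right) = 624$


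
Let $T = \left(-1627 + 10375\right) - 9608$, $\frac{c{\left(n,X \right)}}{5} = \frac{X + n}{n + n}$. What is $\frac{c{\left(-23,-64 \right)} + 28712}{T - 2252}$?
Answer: $- \frac{1321187}{143152} \approx -9.2293$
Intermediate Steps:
$c{\left(n,X \right)} = \frac{5 \left(X + n\right)}{2 n}$ ($c{\left(n,X \right)} = 5 \frac{X + n}{n + n} = 5 \frac{X + n}{2 n} = \frac{5 \left(X + n\right)}{2 n}$)
$T = -860$ ($T = 8748 - 9608 = -860$)
$\frac{c{\left(-23,-64 \right)} + 28712}{T - 2252} = \frac{\frac{5 \left(-64 - 23\right)}{2 \left(-23\right)} + 28712}{-860 - 2252} = \frac{\frac{5}{2} \left(- \frac{1}{23}\right) \left(-87\right) + 28712}{-3112} = \left(\frac{435}{46} + 28712\right) \left(- \frac{1}{3112}\right) = \frac{1321187}{46} \left(- \frac{1}{3112}\right) = - \frac{1321187}{143152}$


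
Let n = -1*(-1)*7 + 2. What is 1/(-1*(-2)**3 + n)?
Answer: 1/17 ≈ 0.058824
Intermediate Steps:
n = 9 (n = 1*7 + 2 = 7 + 2 = 9)
1/(-1*(-2)**3 + n) = 1/(-1*(-2)**3 + 9) = 1/(-1*(-8) + 9) = 1/(8 + 9) = 1/17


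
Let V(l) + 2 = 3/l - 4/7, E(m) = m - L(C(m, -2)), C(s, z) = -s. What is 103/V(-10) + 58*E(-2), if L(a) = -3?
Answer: 4448/201 ≈ 22.129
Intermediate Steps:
E(m) = 3 + m (E(m) = m - 1*(-3) = m + 3 = 3 + m)
V(l) = -18/7 + 3/l (V(l) = -2 + (3/l - 4/7) = -2 + (-4/7 + 3/l) = -18/7 + 3/l)
103/V(-10) + 58*E(-2) = 103/(-18/7 + 3/(-10)) + 58*(3 - 2) = 103/(-18/7 + 3*(-⅒)) + 58*1 = 103/(-18/7 - 3/10) + 58 = 103/(-201/70) + 58 = 103*(-70/201) + 58 = -7210/201 + 58 = 4448/201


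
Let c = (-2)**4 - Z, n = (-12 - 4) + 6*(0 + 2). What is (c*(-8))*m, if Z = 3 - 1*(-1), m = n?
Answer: 384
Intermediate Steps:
n = -4 (n = -16 + 6*2 = -16 + 12 = -4)
m = -4
Z = 4 (Z = 3 + 1 = 4)
c = 12 (c = (-2)**4 - 1*4 = 16 - 4 = 12)
(c*(-8))*m = (12*(-8))*(-4) = -96*(-4) = 384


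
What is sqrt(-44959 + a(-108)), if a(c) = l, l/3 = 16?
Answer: I*sqrt(44911) ≈ 211.92*I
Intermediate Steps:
l = 48 (l = 3*16 = 48)
a(c) = 48
sqrt(-44959 + a(-108)) = sqrt(-44959 + 48) = sqrt(-44911) = I*sqrt(44911)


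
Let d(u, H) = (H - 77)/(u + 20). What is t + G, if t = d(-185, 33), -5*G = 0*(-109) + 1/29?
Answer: 113/435 ≈ 0.25977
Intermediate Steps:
d(u, H) = (-77 + H)/(20 + u)
G = -1/145 (G = -(0*(-109) + 1/29)/5 = -(0 + 1/29)/5 = -⅕*1/29 = -1/145 ≈ -0.0068966)
t = 4/15 (t = (-77 + 33)/(20 - 185) = -44/(-165) = -1/165*(-44) = 4/15 ≈ 0.26667)
t + G = 4/15 - 1/145 = 113/435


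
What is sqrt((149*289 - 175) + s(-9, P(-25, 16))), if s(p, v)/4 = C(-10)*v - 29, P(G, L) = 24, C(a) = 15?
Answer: sqrt(44210) ≈ 210.26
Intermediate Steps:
s(p, v) = -116 + 60*v (s(p, v) = 4*(15*v - 29) = 4*(-29 + 15*v) = -116 + 60*v)
sqrt((149*289 - 175) + s(-9, P(-25, 16))) = sqrt((149*289 - 175) + (-116 + 60*24)) = sqrt((43061 - 175) + (-116 + 1440)) = sqrt(42886 + 1324) = sqrt(44210)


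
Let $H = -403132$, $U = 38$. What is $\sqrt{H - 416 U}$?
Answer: $2 i \sqrt{104735} \approx 647.26 i$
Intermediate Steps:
$\sqrt{H - 416 U} = \sqrt{-403132 - 15808} = \sqrt{-418940} = 2 i \sqrt{104735}$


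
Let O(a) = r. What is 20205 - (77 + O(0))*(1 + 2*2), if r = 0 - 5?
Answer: 19845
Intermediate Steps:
r = -5
O(a) = -5
20205 - (77 + O(0))*(1 + 2*2) = 20205 - (77 - 5)*(1 + 2*2) = 20205 - 72*(1 + 4) = 20205 - 72*5 = 20205 - 1*360 = 20205 - 360 = 19845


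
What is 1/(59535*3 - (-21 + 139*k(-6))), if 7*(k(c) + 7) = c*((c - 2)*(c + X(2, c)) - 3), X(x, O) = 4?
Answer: 7/1268035 ≈ 5.5203e-6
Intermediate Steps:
k(c) = -7 + c*(-3 + (-2 + c)*(4 + c))/7 (k(c) = -7 + (c*((c - 2)*(c + 4) - 3))/7 = -7 + (c*((-2 + c)*(4 + c) - 3))/7 = -7 + (c*(-3 + (-2 + c)*(4 + c)))/7 = -7 + c*(-3 + (-2 + c)*(4 + c))/7)
1/(59535*3 - (-21 + 139*k(-6))) = 1/(59535*3 - (-21 + 139*(-7 - 11/7*(-6) + (⅐)*(-6)³ + (2/7)*(-6)²))) = 1/(178605 - (-21 + 139*(-7 + 66/7 + (⅐)*(-216) + (2/7)*36))) = 1/(178605 - (-21 + 139*(-7 + 66/7 - 216/7 + 72/7))) = 1/(178605 - (-21 + 139*(-127/7))) = 1/(178605 - (-21 - 17653/7)) = 1/(178605 - 1*(-17800/7)) = 1/(178605 + 17800/7) = 1/(1268035/7) = 7/1268035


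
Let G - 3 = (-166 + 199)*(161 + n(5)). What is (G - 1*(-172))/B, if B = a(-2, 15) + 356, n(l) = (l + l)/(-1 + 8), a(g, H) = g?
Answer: 19373/1239 ≈ 15.636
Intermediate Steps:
n(l) = 2*l/7 (n(l) = (2*l)/7 = (2*l)*(⅐) = 2*l/7)
B = 354 (B = -2 + 356 = 354)
G = 37542/7 (G = 3 + (-166 + 199)*(161 + (2/7)*5) = 3 + 33*(161 + 10/7) = 3 + 33*(1137/7) = 3 + 37521/7 = 37542/7 ≈ 5363.1)
(G - 1*(-172))/B = (37542/7 - 1*(-172))/354 = (37542/7 + 172)*(1/354) = (38746/7)*(1/354) = 19373/1239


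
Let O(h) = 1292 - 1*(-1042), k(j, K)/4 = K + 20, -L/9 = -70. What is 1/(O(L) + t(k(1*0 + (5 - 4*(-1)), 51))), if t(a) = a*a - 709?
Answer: 1/82281 ≈ 1.2153e-5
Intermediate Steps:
L = 630 (L = -9*(-70) = 630)
k(j, K) = 80 + 4*K (k(j, K) = 4*(K + 20) = 4*(20 + K) = 80 + 4*K)
O(h) = 2334 (O(h) = 1292 + 1042 = 2334)
t(a) = -709 + a² (t(a) = a² - 709 = -709 + a²)
1/(O(L) + t(k(1*0 + (5 - 4*(-1)), 51))) = 1/(2334 + (-709 + (80 + 4*51)²)) = 1/(2334 + (-709 + (80 + 204)²)) = 1/(2334 + (-709 + 284²)) = 1/(2334 + (-709 + 80656)) = 1/(2334 + 79947) = 1/82281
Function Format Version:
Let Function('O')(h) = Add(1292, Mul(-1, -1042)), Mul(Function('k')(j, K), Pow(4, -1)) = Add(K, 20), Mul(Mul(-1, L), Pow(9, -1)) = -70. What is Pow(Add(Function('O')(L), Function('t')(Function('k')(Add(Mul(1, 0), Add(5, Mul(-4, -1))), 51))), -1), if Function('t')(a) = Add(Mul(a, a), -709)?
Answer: Rational(1, 82281) ≈ 1.2153e-5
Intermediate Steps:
L = 630 (L = Mul(-9, -70) = 630)
Function('k')(j, K) = Add(80, Mul(4, K)) (Function('k')(j, K) = Mul(4, Add(K, 20)) = Mul(4, Add(20, K)) = Add(80, Mul(4, K)))
Function('O')(h) = 2334 (Function('O')(h) = Add(1292, 1042) = 2334)
Function('t')(a) = Add(-709, Pow(a, 2)) (Function('t')(a) = Add(Pow(a, 2), -709) = Add(-709, Pow(a, 2)))
Pow(Add(Function('O')(L), Function('t')(Function('k')(Add(Mul(1, 0), Add(5, Mul(-4, -1))), 51))), -1) = Pow(Add(2334, Add(-709, Pow(Add(80, Mul(4, 51)), 2))), -1) = Pow(Add(2334, Add(-709, Pow(Add(80, 204), 2))), -1) = Pow(Add(2334, Add(-709, Pow(284, 2))), -1) = Pow(Add(2334, Add(-709, 80656)), -1) = Pow(Add(2334, 79947), -1) = Pow(82281, -1) = Rational(1, 82281)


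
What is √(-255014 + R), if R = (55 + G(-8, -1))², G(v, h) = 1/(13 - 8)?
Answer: I*√6299174/5 ≈ 501.96*I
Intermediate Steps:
G(v, h) = ⅕ (G(v, h) = 1/5 = ⅕)
R = 76176/25 (R = (55 + ⅕)² = (276/5)² = 76176/25 ≈ 3047.0)
√(-255014 + R) = √(-255014 + 76176/25) = √(-6299174/25) = I*√6299174/5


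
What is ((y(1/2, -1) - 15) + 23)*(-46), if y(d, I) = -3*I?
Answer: -506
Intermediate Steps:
((y(1/2, -1) - 15) + 23)*(-46) = ((-3*(-1) - 15) + 23)*(-46) = ((3 - 15) + 23)*(-46) = (-12 + 23)*(-46) = 11*(-46) = -506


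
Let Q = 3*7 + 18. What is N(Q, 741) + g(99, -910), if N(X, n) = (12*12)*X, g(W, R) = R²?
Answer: 833716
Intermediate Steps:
Q = 39 (Q = 21 + 18 = 39)
N(X, n) = 144*X
N(Q, 741) + g(99, -910) = 144*39 + (-910)² = 5616 + 828100 = 833716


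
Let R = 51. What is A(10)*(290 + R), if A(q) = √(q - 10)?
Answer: 0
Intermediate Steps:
A(q) = √(-10 + q)
A(10)*(290 + R) = √(-10 + 10)*(290 + 51) = √0*341 = 0*341 = 0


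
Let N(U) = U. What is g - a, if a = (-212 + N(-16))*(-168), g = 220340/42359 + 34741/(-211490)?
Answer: -343101443960059/8958504910 ≈ -38299.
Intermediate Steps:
g = 45128112581/8958504910 (g = 220340*(1/42359) + 34741*(-1/211490) = 220340/42359 - 34741/211490 = 45128112581/8958504910 ≈ 5.0375)
a = 38304 (a = (-212 - 16)*(-168) = -228*(-168) = 38304)
g - a = 45128112581/8958504910 - 1*38304 = 45128112581/8958504910 - 38304 = -343101443960059/8958504910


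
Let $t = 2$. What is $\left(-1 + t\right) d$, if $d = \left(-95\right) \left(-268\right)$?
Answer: $25460$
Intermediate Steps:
$d = 25460$
$\left(-1 + t\right) d = \left(-1 + 2\right) 25460 = 1 \cdot 25460 = 25460$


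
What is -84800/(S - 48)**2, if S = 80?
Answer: -1325/16 ≈ -82.813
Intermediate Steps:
-84800/(S - 48)**2 = -84800/(80 - 48)**2 = -84800/(32**2) = -84800/1024 = -84800*1/1024 = -1325/16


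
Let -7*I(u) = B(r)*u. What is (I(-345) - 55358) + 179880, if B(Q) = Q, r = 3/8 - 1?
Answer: 6971507/56 ≈ 1.2449e+5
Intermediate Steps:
r = -5/8 (r = 3*(⅛) - 1 = 3/8 - 1 = -5/8 ≈ -0.62500)
I(u) = 5*u/56 (I(u) = -(-5)*u/56 = 5*u/56)
(I(-345) - 55358) + 179880 = ((5/56)*(-345) - 55358) + 179880 = (-1725/56 - 55358) + 179880 = -3101773/56 + 179880 = 6971507/56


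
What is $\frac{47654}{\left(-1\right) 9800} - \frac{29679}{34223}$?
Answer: $- \frac{137265503}{23956100} \approx -5.7299$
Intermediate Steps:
$\frac{47654}{\left(-1\right) 9800} - \frac{29679}{34223} = \frac{47654}{-9800} - \frac{29679}{34223} = 47654 \left(- \frac{1}{9800}\right) - \frac{29679}{34223} = - \frac{23827}{4900} - \frac{29679}{34223} = - \frac{137265503}{23956100}$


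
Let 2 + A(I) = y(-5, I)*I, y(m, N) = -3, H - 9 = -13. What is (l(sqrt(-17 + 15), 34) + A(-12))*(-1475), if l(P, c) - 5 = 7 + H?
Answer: -61950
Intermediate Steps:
H = -4 (H = 9 - 13 = -4)
A(I) = -2 - 3*I
l(P, c) = 8 (l(P, c) = 5 + (7 - 4) = 5 + 3 = 8)
(l(sqrt(-17 + 15), 34) + A(-12))*(-1475) = (8 + (-2 - 3*(-12)))*(-1475) = (8 + (-2 + 36))*(-1475) = (8 + 34)*(-1475) = 42*(-1475) = -61950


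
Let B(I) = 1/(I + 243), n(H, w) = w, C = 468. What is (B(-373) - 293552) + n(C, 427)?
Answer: -38106251/130 ≈ -2.9313e+5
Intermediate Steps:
B(I) = 1/(243 + I)
(B(-373) - 293552) + n(C, 427) = (1/(243 - 373) - 293552) + 427 = (1/(-130) - 293552) + 427 = (-1/130 - 293552) + 427 = -38161761/130 + 427 = -38106251/130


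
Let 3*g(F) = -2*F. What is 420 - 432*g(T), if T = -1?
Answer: 132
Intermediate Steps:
g(F) = -2*F/3 (g(F) = (-2*F)/3 = -2*F/3)
420 - 432*g(T) = 420 - (-288)*(-1) = 420 - 432*⅔ = 420 - 288 = 132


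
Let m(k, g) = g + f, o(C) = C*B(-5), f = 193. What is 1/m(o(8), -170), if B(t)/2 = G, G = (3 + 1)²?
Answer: 1/23 ≈ 0.043478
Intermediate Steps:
G = 16 (G = 4² = 16)
B(t) = 32 (B(t) = 2*16 = 32)
o(C) = 32*C (o(C) = C*32 = 32*C)
m(k, g) = 193 + g (m(k, g) = g + 193 = 193 + g)
1/m(o(8), -170) = 1/(193 - 170) = 1/23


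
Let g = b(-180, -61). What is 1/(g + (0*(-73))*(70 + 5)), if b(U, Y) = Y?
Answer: -1/61 ≈ -0.016393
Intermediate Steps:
g = -61
1/(g + (0*(-73))*(70 + 5)) = 1/(-61 + (0*(-73))*(70 + 5)) = 1/(-61 + 0*75) = 1/(-61 + 0) = 1/(-61) = -1/61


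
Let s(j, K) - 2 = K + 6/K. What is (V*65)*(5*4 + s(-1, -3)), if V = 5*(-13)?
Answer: -71825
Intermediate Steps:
s(j, K) = 2 + K + 6/K (s(j, K) = 2 + (K + 6/K) = 2 + K + 6/K)
V = -65
(V*65)*(5*4 + s(-1, -3)) = (-65*65)*(5*4 + (2 - 3 + 6/(-3))) = -4225*(20 + (2 - 3 + 6*(-⅓))) = -4225*(20 + (2 - 3 - 2)) = -4225*(20 - 3) = -4225*17 = -71825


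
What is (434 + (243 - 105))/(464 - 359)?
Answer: 572/105 ≈ 5.4476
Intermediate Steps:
(434 + (243 - 105))/(464 - 359) = (434 + 138)/105 = 572*(1/105) = 572/105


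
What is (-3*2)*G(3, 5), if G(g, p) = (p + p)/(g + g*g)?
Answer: -5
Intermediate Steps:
G(g, p) = 2*p/(g + g**2) (G(g, p) = (2*p)/(g + g**2) = 2*p/(g + g**2))
(-3*2)*G(3, 5) = (-3*2)*(2*5/(3*(1 + 3))) = -12*5/(3*4) = -6*5/6 = -5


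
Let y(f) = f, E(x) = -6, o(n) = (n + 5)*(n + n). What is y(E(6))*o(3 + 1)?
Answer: -432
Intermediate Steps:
o(n) = 2*n*(5 + n) (o(n) = (5 + n)*(2*n) = 2*n*(5 + n))
y(E(6))*o(3 + 1) = -12*(3 + 1)*(5 + (3 + 1)) = -12*4*(5 + 4) = -12*4*9 = -6*72 = -432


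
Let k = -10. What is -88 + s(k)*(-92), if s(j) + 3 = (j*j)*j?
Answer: 92188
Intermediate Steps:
s(j) = -3 + j³ (s(j) = -3 + (j*j)*j = -3 + j²*j = -3 + j³)
-88 + s(k)*(-92) = -88 + (-3 + (-10)³)*(-92) = -88 + (-3 - 1000)*(-92) = -88 - 1003*(-92) = -88 + 92276 = 92188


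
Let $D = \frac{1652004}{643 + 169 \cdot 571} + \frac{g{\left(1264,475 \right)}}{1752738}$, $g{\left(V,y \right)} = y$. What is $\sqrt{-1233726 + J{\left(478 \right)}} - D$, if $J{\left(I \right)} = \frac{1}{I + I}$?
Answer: $- \frac{1447788164701}{85132237398} + \frac{11 i \sqrt{2329641745}}{478} \approx -17.006 + 1110.7 i$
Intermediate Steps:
$J{\left(I \right)} = \frac{1}{2 I}$
$D = \frac{1447788164701}{85132237398}$ ($D = \frac{1652004}{643 + 169 \cdot 571} + \frac{475}{1752738} = \frac{1652004}{643 + 96499} + 475 \cdot \frac{1}{1752738} = \frac{1652004}{97142} + \frac{475}{1752738} = 1652004 \cdot \frac{1}{97142} + \frac{475}{1752738} = \frac{826002}{48571} + \frac{475}{1752738} = \frac{1447788164701}{85132237398} \approx 17.006$)
$\sqrt{-1233726 + J{\left(478 \right)}} - D = \sqrt{-1233726 + \frac{1}{2 \cdot 478}} - \frac{1447788164701}{85132237398} = \sqrt{-1233726 + \frac{1}{2} \cdot \frac{1}{478}} - \frac{1447788164701}{85132237398} = \sqrt{-1233726 + \frac{1}{956}} - \frac{1447788164701}{85132237398} = \sqrt{- \frac{1179442055}{956}} - \frac{1447788164701}{85132237398} = \frac{11 i \sqrt{2329641745}}{478} - \frac{1447788164701}{85132237398} = - \frac{1447788164701}{85132237398} + \frac{11 i \sqrt{2329641745}}{478}$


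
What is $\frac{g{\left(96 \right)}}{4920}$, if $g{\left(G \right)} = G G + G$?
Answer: $\frac{388}{205} \approx 1.8927$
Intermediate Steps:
$g{\left(G \right)} = G + G^{2}$ ($g{\left(G \right)} = G^{2} + G = G + G^{2}$)
$\frac{g{\left(96 \right)}}{4920} = \frac{96 \left(1 + 96\right)}{4920} = 96 \cdot 97 \cdot \frac{1}{4920} = 9312 \cdot \frac{1}{4920} = \frac{388}{205}$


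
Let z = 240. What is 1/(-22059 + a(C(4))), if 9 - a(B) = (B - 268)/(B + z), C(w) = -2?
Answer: -119/2623815 ≈ -4.5354e-5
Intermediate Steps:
a(B) = 9 - (-268 + B)/(240 + B) (a(B) = 9 - (B - 268)/(B + 240) = 9 - (-268 + B)/(240 + B))
1/(-22059 + a(C(4))) = 1/(-22059 + 4*(607 + 2*(-2))/(240 - 2)) = 1/(-22059 + 4*(607 - 4)/238) = 1/(-22059 + 4*(1/238)*603) = 1/(-22059 + 1206/119) = 1/(-2623815/119) = -119/2623815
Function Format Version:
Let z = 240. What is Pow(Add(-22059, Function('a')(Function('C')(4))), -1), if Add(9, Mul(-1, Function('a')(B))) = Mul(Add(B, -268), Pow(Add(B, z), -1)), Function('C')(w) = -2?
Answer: Rational(-119, 2623815) ≈ -4.5354e-5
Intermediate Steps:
Function('a')(B) = Add(9, Mul(-1, Pow(Add(240, B), -1), Add(-268, B))) (Function('a')(B) = Add(9, Mul(-1, Mul(Add(B, -268), Pow(Add(B, 240), -1)))) = Add(9, Mul(-1, Mul(Add(-268, B), Pow(Add(240, B), -1)))) = Add(9, Mul(-1, Mul(Pow(Add(240, B), -1), Add(-268, B)))) = Add(9, Mul(-1, Pow(Add(240, B), -1), Add(-268, B))))
Pow(Add(-22059, Function('a')(Function('C')(4))), -1) = Pow(Add(-22059, Mul(4, Pow(Add(240, -2), -1), Add(607, Mul(2, -2)))), -1) = Pow(Add(-22059, Mul(4, Pow(238, -1), Add(607, -4))), -1) = Pow(Add(-22059, Mul(4, Rational(1, 238), 603)), -1) = Pow(Add(-22059, Rational(1206, 119)), -1) = Pow(Rational(-2623815, 119), -1) = Rational(-119, 2623815)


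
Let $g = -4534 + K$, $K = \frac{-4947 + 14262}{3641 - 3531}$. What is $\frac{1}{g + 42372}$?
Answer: $\frac{22}{834299} \approx 2.6369 \cdot 10^{-5}$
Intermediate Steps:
$K = \frac{1863}{22}$ ($K = \frac{9315}{110} = 9315 \cdot \frac{1}{110} = \frac{1863}{22} \approx 84.682$)
$g = - \frac{97885}{22}$ ($g = -4534 + \frac{1863}{22} = - \frac{97885}{22} \approx -4449.3$)
$\frac{1}{g + 42372} = \frac{1}{- \frac{97885}{22} + 42372} = \frac{1}{\frac{834299}{22}} = \frac{22}{834299}$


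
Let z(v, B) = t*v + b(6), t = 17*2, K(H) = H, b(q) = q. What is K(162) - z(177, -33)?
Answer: -5862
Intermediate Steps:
t = 34
z(v, B) = 6 + 34*v (z(v, B) = 34*v + 6 = 6 + 34*v)
K(162) - z(177, -33) = 162 - (6 + 34*177) = 162 - (6 + 6018) = 162 - 1*6024 = 162 - 6024 = -5862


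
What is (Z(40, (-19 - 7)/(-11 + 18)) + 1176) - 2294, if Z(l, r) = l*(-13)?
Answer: -1638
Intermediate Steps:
Z(l, r) = -13*l
(Z(40, (-19 - 7)/(-11 + 18)) + 1176) - 2294 = (-13*40 + 1176) - 2294 = (-520 + 1176) - 2294 = 656 - 2294 = -1638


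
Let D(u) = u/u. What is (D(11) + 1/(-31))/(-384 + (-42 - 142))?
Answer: -15/8804 ≈ -0.0017038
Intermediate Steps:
D(u) = 1
(D(11) + 1/(-31))/(-384 + (-42 - 142)) = (1 + 1/(-31))/(-384 + (-42 - 142)) = (1 - 1/31)/(-384 - 184) = (30/31)/(-568) = (30/31)*(-1/568) = -15/8804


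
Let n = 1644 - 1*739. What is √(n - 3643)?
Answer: 37*I*√2 ≈ 52.326*I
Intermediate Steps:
n = 905 (n = 1644 - 739 = 905)
√(n - 3643) = √(905 - 3643) = √(-2738) = 37*I*√2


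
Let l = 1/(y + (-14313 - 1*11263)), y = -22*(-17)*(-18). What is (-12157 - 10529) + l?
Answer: -732939289/32308 ≈ -22686.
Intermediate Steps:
y = -6732 (y = 374*(-18) = -6732)
l = -1/32308 (l = 1/(-6732 + (-14313 - 1*11263)) = 1/(-6732 + (-14313 - 11263)) = 1/(-6732 - 25576) = 1/(-32308) = -1/32308 ≈ -3.0952e-5)
(-12157 - 10529) + l = (-12157 - 10529) - 1/32308 = -22686 - 1/32308 = -732939289/32308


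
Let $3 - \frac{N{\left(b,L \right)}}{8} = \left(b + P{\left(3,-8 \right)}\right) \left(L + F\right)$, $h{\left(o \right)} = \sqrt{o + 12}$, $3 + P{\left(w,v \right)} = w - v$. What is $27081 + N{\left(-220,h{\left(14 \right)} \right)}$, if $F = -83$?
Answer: $-113663 + 1696 \sqrt{26} \approx -1.0502 \cdot 10^{5}$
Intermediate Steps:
$P{\left(w,v \right)} = -3 + w - v$ ($P{\left(w,v \right)} = -3 - \left(v - w\right) = -3 + w - v$)
$h{\left(o \right)} = \sqrt{12 + o}$
$N{\left(b,L \right)} = 24 - 8 \left(-83 + L\right) \left(8 + b\right)$ ($N{\left(b,L \right)} = 24 - 8 \left(b - -8\right) \left(L - 83\right) = 24 - 8 \left(b + \left(-3 + 3 + 8\right)\right) \left(-83 + L\right) = 24 - 8 \left(b + 8\right) \left(-83 + L\right) = 24 - 8 \left(8 + b\right) \left(-83 + L\right) = 24 - 8 \left(-83 + L\right) \left(8 + b\right)$)
$27081 + N{\left(-220,h{\left(14 \right)} \right)} = 27081 + \left(5336 - 64 \sqrt{12 + 14} + 664 \left(-220\right) - 8 \sqrt{12 + 14} \left(-220\right)\right) = 27081 - \left(140744 + 64 \sqrt{26} + 8 \sqrt{26} \left(-220\right)\right) = 27081 + \left(5336 - 64 \sqrt{26} - 146080 + 1760 \sqrt{26}\right) = 27081 - \left(140744 - 1696 \sqrt{26}\right) = -113663 + 1696 \sqrt{26}$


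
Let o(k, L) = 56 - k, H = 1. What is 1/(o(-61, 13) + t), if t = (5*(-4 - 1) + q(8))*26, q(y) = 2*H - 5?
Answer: -1/611 ≈ -0.0016367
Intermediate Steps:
q(y) = -3 (q(y) = 2*1 - 5 = 2 - 5 = -3)
t = -728 (t = (5*(-4 - 1) - 3)*26 = (5*(-5) - 3)*26 = (-25 - 3)*26 = -28*26 = -728)
1/(o(-61, 13) + t) = 1/((56 - 1*(-61)) - 728) = 1/((56 + 61) - 728) = 1/(117 - 728) = 1/(-611) = -1/611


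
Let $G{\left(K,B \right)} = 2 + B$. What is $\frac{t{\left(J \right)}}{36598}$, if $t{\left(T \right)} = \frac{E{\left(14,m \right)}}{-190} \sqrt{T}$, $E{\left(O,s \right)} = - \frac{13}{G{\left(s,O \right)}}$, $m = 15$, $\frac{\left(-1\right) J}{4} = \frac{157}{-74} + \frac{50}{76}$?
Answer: $\frac{91 \sqrt{14763}}{39107158880} \approx 2.8273 \cdot 10^{-7}$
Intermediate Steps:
$J = \frac{4116}{703}$ ($J = - 4 \left(\frac{157}{-74} + \frac{50}{76}\right) = - 4 \left(157 \left(- \frac{1}{74}\right) + 50 \cdot \frac{1}{76}\right) = - 4 \left(- \frac{157}{74} + \frac{25}{38}\right) = \left(-4\right) \left(- \frac{1029}{703}\right) = \frac{4116}{703} \approx 5.8549$)
$E{\left(O,s \right)} = - \frac{13}{2 + O}$
$t{\left(T \right)} = \frac{13 \sqrt{T}}{3040}$ ($t{\left(T \right)} = \frac{\left(-13\right) \frac{1}{2 + 14}}{-190} \sqrt{T} = - \frac{13}{16} \left(- \frac{1}{190}\right) \sqrt{T} = \left(-13\right) \frac{1}{16} \left(- \frac{1}{190}\right) \sqrt{T} = \left(- \frac{13}{16}\right) \left(- \frac{1}{190}\right) \sqrt{T} = \frac{13 \sqrt{T}}{3040}$)
$\frac{t{\left(J \right)}}{36598} = \frac{\frac{13}{3040} \sqrt{\frac{4116}{703}}}{36598} = \frac{13 \frac{14 \sqrt{14763}}{703}}{3040} \cdot \frac{1}{36598} = \frac{91 \sqrt{14763}}{1068560} \cdot \frac{1}{36598} = \frac{91 \sqrt{14763}}{39107158880}$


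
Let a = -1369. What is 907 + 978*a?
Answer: -1337975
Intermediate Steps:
907 + 978*a = 907 + 978*(-1369) = 907 - 1338882 = -1337975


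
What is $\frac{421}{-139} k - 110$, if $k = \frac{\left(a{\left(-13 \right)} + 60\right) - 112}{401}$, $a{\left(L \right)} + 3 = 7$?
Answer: $- \frac{6111082}{55739} \approx -109.64$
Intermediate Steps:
$a{\left(L \right)} = 4$ ($a{\left(L \right)} = -3 + 7 = 4$)
$k = - \frac{48}{401}$ ($k = \frac{\left(4 + 60\right) - 112}{401} = \left(64 - 112\right) \frac{1}{401} = \left(-48\right) \frac{1}{401} = - \frac{48}{401} \approx -0.1197$)
$\frac{421}{-139} k - 110 = \frac{421}{-139} \left(- \frac{48}{401}\right) - 110 = 421 \left(- \frac{1}{139}\right) \left(- \frac{48}{401}\right) - 110 = \left(- \frac{421}{139}\right) \left(- \frac{48}{401}\right) - 110 = \frac{20208}{55739} - 110 = - \frac{6111082}{55739}$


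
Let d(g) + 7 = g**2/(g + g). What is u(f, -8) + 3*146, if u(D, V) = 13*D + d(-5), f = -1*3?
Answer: 779/2 ≈ 389.50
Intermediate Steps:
d(g) = -7 + g/2 (d(g) = -7 + g**2/(g + g) = -7 + g**2/((2*g)) = -7 + (1/(2*g))*g**2 = -7 + g/2)
f = -3
u(D, V) = -19/2 + 13*D (u(D, V) = 13*D + (-7 + (1/2)*(-5)) = 13*D + (-7 - 5/2) = 13*D - 19/2 = -19/2 + 13*D)
u(f, -8) + 3*146 = (-19/2 + 13*(-3)) + 3*146 = (-19/2 - 39) + 438 = -97/2 + 438 = 779/2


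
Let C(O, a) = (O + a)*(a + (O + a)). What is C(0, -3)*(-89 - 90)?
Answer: -3222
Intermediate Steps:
C(O, a) = (O + a)*(O + 2*a)
C(0, -3)*(-89 - 90) = (0² + 2*(-3)² + 3*0*(-3))*(-89 - 90) = (0 + 2*9 + 0)*(-179) = (0 + 18 + 0)*(-179) = 18*(-179) = -3222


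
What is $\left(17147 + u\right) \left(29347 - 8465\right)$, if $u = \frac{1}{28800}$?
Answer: $\frac{5156116628041}{14400} \approx 3.5806 \cdot 10^{8}$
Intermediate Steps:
$u = \frac{1}{28800} \approx 3.4722 \cdot 10^{-5}$
$\left(17147 + u\right) \left(29347 - 8465\right) = \left(17147 + \frac{1}{28800}\right) \left(29347 - 8465\right) = \frac{493833601}{28800} \cdot 20882 = \frac{5156116628041}{14400}$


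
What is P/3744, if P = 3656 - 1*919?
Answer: 2737/3744 ≈ 0.73104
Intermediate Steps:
P = 2737 (P = 3656 - 919 = 2737)
P/3744 = 2737/3744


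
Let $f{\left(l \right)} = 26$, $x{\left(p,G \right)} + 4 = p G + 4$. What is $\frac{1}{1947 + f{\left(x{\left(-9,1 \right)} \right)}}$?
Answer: $\frac{1}{1973} \approx 0.00050684$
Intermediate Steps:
$x{\left(p,G \right)} = G p$ ($x{\left(p,G \right)} = -4 + \left(p G + 4\right) = -4 + \left(G p + 4\right) = -4 + \left(4 + G p\right) = G p$)
$\frac{1}{1947 + f{\left(x{\left(-9,1 \right)} \right)}} = \frac{1}{1947 + 26} = \frac{1}{1973}$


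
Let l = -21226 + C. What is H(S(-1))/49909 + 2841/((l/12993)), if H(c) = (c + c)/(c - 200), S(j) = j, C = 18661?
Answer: -4571624788827/317670785 ≈ -14391.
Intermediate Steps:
H(c) = 2*c/(-200 + c) (H(c) = (2*c)/(-200 + c) = 2*c/(-200 + c))
l = -2565 (l = -21226 + 18661 = -2565)
H(S(-1))/49909 + 2841/((l/12993)) = (2*(-1)/(-200 - 1))/49909 + 2841/((-2565/12993)) = (2*(-1)/(-201))*(1/49909) + 2841/((-2565*1/12993)) = (2*(-1)*(-1/201))*(1/49909) + 2841/(-855/4331) = (2/201)*(1/49909) + 2841*(-4331/855) = 2/10031709 - 4101457/285 = -4571624788827/317670785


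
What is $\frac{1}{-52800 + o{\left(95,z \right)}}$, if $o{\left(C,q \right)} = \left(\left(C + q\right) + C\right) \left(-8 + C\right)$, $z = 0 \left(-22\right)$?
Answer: $- \frac{1}{36270} \approx -2.7571 \cdot 10^{-5}$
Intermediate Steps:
$z = 0$
$o{\left(C,q \right)} = \left(-8 + C\right) \left(q + 2 C\right)$ ($o{\left(C,q \right)} = \left(q + 2 C\right) \left(-8 + C\right) = \left(-8 + C\right) \left(q + 2 C\right)$)
$\frac{1}{-52800 + o{\left(95,z \right)}} = \frac{1}{-52800 + \left(\left(-16\right) 95 - 0 + 2 \cdot 95^{2} + 95 \cdot 0\right)} = \frac{1}{-52800 + \left(-1520 + 0 + 2 \cdot 9025 + 0\right)} = \frac{1}{-52800 + \left(-1520 + 0 + 18050 + 0\right)} = \frac{1}{-52800 + 16530} = \frac{1}{-36270} = - \frac{1}{36270}$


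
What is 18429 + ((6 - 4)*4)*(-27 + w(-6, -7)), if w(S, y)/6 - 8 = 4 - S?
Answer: 19077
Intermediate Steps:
w(S, y) = 72 - 6*S (w(S, y) = 48 + 6*(4 - S) = 48 + (24 - 6*S) = 72 - 6*S)
18429 + ((6 - 4)*4)*(-27 + w(-6, -7)) = 18429 + ((6 - 4)*4)*(-27 + (72 - 6*(-6))) = 18429 + (2*4)*(-27 + (72 + 36)) = 18429 + 8*(-27 + 108) = 18429 + 8*81 = 18429 + 648 = 19077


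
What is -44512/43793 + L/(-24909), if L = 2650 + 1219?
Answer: -1278184525/1090839837 ≈ -1.1717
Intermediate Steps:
L = 3869
-44512/43793 + L/(-24909) = -44512/43793 + 3869/(-24909) = -44512*1/43793 + 3869*(-1/24909) = -44512/43793 - 3869/24909 = -1278184525/1090839837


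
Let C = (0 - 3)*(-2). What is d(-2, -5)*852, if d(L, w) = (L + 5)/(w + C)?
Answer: 2556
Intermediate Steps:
C = 6 (C = -3*(-2) = 6)
d(L, w) = (5 + L)/(6 + w) (d(L, w) = (L + 5)/(w + 6) = (5 + L)/(6 + w))
d(-2, -5)*852 = ((5 - 2)/(6 - 5))*852 = (3/1)*852 = (1*3)*852 = 3*852 = 2556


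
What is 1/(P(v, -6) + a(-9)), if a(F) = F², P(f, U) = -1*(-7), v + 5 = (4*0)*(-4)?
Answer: 1/88 ≈ 0.011364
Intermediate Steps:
v = -5 (v = -5 + (4*0)*(-4) = -5 + 0*(-4) = -5 + 0 = -5)
P(f, U) = 7
1/(P(v, -6) + a(-9)) = 1/(7 + (-9)²) = 1/(7 + 81) = 1/88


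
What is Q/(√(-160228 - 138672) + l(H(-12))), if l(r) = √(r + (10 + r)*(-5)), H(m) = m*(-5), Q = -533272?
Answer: 533272*I/(√290 + 70*√61) ≈ 945.94*I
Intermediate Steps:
H(m) = -5*m
l(r) = √(-50 - 4*r) (l(r) = √(r + (-50 - 5*r)) = √(-50 - 4*r))
Q/(√(-160228 - 138672) + l(H(-12))) = -533272/(√(-160228 - 138672) + √(-50 - (-20)*(-12))) = -533272/(√(-298900) + √(-50 - 4*60)) = -533272/(70*I*√61 + √(-50 - 240)) = -533272/(70*I*√61 + √(-290)) = -533272/(70*I*√61 + I*√290) = -533272/(I*√290 + 70*I*√61)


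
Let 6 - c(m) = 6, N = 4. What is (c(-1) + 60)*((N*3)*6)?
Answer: 4320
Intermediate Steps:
c(m) = 0 (c(m) = 6 - 1*6 = 6 - 6 = 0)
(c(-1) + 60)*((N*3)*6) = (0 + 60)*((4*3)*6) = 60*(12*6) = 60*72 = 4320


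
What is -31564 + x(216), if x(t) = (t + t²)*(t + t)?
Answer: 20217140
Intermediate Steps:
x(t) = 2*t*(t + t²) (x(t) = (t + t²)*(2*t) = 2*t*(t + t²))
-31564 + x(216) = -31564 + 2*216²*(1 + 216) = -31564 + 2*46656*217 = -31564 + 20248704 = 20217140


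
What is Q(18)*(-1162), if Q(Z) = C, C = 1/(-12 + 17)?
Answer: -1162/5 ≈ -232.40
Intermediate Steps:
C = ⅕ (C = 1/5 = ⅕ ≈ 0.20000)
Q(Z) = ⅕
Q(18)*(-1162) = (⅕)*(-1162) = -1162/5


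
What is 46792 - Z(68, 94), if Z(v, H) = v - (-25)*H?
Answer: 44374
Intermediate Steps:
Z(v, H) = v + 25*H
46792 - Z(68, 94) = 46792 - (68 + 25*94) = 46792 - (68 + 2350) = 46792 - 1*2418 = 46792 - 2418 = 44374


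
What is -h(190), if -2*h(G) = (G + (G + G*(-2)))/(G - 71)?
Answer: 0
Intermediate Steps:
h(G) = 0 (h(G) = -(G + (G + G*(-2)))/(2*(G - 71)) = -(G + (G - 2*G))/(2*(-71 + G)) = -(G - G)/(2*(-71 + G)) = -0/(-71 + G) = -½*0 = 0)
-h(190) = -1*0 = 0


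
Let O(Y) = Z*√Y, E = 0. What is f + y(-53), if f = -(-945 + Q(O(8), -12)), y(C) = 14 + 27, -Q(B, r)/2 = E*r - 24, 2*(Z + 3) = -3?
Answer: 938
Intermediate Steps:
Z = -9/2 (Z = -3 + (½)*(-3) = -3 - 3/2 = -9/2 ≈ -4.5000)
O(Y) = -9*√Y/2
Q(B, r) = 48 (Q(B, r) = -2*(0*r - 24) = -2*(0 - 24) = -2*(-24) = 48)
y(C) = 41
f = 897 (f = -(-945 + 48) = -1*(-897) = 897)
f + y(-53) = 897 + 41 = 938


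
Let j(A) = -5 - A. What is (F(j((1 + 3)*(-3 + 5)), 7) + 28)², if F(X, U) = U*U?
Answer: 5929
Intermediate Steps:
F(X, U) = U²
(F(j((1 + 3)*(-3 + 5)), 7) + 28)² = (7² + 28)² = (49 + 28)² = 77² = 5929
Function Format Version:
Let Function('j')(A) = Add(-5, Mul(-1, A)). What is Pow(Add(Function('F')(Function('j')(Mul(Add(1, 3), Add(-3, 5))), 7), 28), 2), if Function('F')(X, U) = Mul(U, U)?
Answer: 5929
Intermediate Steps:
Function('F')(X, U) = Pow(U, 2)
Pow(Add(Function('F')(Function('j')(Mul(Add(1, 3), Add(-3, 5))), 7), 28), 2) = Pow(Add(Pow(7, 2), 28), 2) = Pow(Add(49, 28), 2) = Pow(77, 2) = 5929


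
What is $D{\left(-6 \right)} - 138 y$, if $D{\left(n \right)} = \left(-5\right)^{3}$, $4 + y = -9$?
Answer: $1669$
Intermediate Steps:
$y = -13$ ($y = -4 - 9 = -13$)
$D{\left(n \right)} = -125$
$D{\left(-6 \right)} - 138 y = -125 - -1794 = -125 + 1794 = 1669$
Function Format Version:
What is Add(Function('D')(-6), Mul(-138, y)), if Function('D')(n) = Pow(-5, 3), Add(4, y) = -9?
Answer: 1669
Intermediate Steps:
y = -13 (y = Add(-4, -9) = -13)
Function('D')(n) = -125
Add(Function('D')(-6), Mul(-138, y)) = Add(-125, Mul(-138, -13)) = Add(-125, 1794) = 1669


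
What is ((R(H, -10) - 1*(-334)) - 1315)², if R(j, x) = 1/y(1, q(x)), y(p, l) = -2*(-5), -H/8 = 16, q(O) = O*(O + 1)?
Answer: 96216481/100 ≈ 9.6217e+5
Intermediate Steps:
q(O) = O*(1 + O)
H = -128 (H = -8*16 = -128)
y(p, l) = 10
R(j, x) = ⅒ (R(j, x) = 1/10 = ⅒)
((R(H, -10) - 1*(-334)) - 1315)² = ((⅒ - 1*(-334)) - 1315)² = ((⅒ + 334) - 1315)² = (3341/10 - 1315)² = (-9809/10)² = 96216481/100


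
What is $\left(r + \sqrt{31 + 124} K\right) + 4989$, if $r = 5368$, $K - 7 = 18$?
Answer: $10357 + 25 \sqrt{155} \approx 10668.0$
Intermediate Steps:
$K = 25$ ($K = 7 + 18 = 25$)
$\left(r + \sqrt{31 + 124} K\right) + 4989 = \left(5368 + \sqrt{31 + 124} \cdot 25\right) + 4989 = \left(5368 + \sqrt{155} \cdot 25\right) + 4989 = \left(5368 + 25 \sqrt{155}\right) + 4989 = 10357 + 25 \sqrt{155}$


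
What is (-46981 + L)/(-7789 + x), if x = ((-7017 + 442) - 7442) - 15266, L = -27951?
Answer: 18733/9268 ≈ 2.0213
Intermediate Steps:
x = -29283 (x = (-6575 - 7442) - 15266 = -14017 - 15266 = -29283)
(-46981 + L)/(-7789 + x) = (-46981 - 27951)/(-7789 - 29283) = -74932/(-37072) = -74932*(-1/37072) = 18733/9268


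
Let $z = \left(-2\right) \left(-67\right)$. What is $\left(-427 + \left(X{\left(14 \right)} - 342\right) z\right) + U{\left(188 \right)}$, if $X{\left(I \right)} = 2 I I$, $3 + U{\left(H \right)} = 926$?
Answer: $7196$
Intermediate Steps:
$z = 134$
$U{\left(H \right)} = 923$ ($U{\left(H \right)} = -3 + 926 = 923$)
$X{\left(I \right)} = 2 I^{2}$
$\left(-427 + \left(X{\left(14 \right)} - 342\right) z\right) + U{\left(188 \right)} = \left(-427 + \left(2 \cdot 14^{2} - 342\right) 134\right) + 923 = \left(-427 + \left(2 \cdot 196 - 342\right) 134\right) + 923 = \left(-427 + \left(392 - 342\right) 134\right) + 923 = \left(-427 + 50 \cdot 134\right) + 923 = \left(-427 + 6700\right) + 923 = 6273 + 923 = 7196$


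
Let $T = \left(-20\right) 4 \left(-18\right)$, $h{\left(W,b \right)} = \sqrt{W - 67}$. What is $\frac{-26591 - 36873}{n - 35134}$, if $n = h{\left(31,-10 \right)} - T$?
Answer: $\frac{290141542}{167207189} + \frac{47598 i}{167207189} \approx 1.7352 + 0.00028466 i$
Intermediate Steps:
$h{\left(W,b \right)} = \sqrt{-67 + W}$
$T = 1440$ ($T = \left(-80\right) \left(-18\right) = 1440$)
$n = -1440 + 6 i$ ($n = \sqrt{-67 + 31} - 1440 = \sqrt{-36} - 1440 = 6 i - 1440 = -1440 + 6 i \approx -1440.0 + 6.0 i$)
$\frac{-26591 - 36873}{n - 35134} = \frac{-26591 - 36873}{\left(-1440 + 6 i\right) - 35134} = - \frac{63464}{-36574 + 6 i} = - 63464 \frac{-36574 - 6 i}{1337657512} = - \frac{7933 \left(-36574 - 6 i\right)}{167207189}$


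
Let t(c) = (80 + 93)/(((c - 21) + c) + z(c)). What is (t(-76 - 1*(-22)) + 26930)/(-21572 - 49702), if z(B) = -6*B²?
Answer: -474641077/1256204250 ≈ -0.37784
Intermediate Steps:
t(c) = 173/(-21 - 6*c² + 2*c) (t(c) = (80 + 93)/(((c - 21) + c) - 6*c²) = 173/(((-21 + c) + c) - 6*c²) = 173/((-21 + 2*c) - 6*c²) = 173/(-21 - 6*c² + 2*c))
(t(-76 - 1*(-22)) + 26930)/(-21572 - 49702) = (-173/(21 - 2*(-76 - 1*(-22)) + 6*(-76 - 1*(-22))²) + 26930)/(-21572 - 49702) = (-173/(21 - 2*(-76 + 22) + 6*(-76 + 22)²) + 26930)/(-71274) = (-173/(21 - 2*(-54) + 6*(-54)²) + 26930)*(-1/71274) = (-173/(21 + 108 + 6*2916) + 26930)*(-1/71274) = (-173/(21 + 108 + 17496) + 26930)*(-1/71274) = (-173/17625 + 26930)*(-1/71274) = (474641077/17625)*(-1/71274) = -474641077/1256204250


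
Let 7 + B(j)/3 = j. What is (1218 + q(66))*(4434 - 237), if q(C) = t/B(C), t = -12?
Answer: 301588026/59 ≈ 5.1117e+6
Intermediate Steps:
B(j) = -21 + 3*j
q(C) = -12/(-21 + 3*C)
(1218 + q(66))*(4434 - 237) = (1218 - 4/(-7 + 66))*(4434 - 237) = (1218 - 4/59)*4197 = (71858/59)*4197 = 301588026/59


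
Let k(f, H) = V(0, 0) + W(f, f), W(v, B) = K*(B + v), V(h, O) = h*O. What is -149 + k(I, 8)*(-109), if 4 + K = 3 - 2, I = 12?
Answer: 7699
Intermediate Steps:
K = -3 (K = -4 + (3 - 2) = -4 + 1 = -3)
V(h, O) = O*h
W(v, B) = -3*B - 3*v (W(v, B) = -3*(B + v) = -3*B - 3*v)
k(f, H) = -6*f (k(f, H) = 0*0 + (-3*f - 3*f) = 0 - 6*f = -6*f)
-149 + k(I, 8)*(-109) = -149 - 6*12*(-109) = -149 - 72*(-109) = -149 + 7848 = 7699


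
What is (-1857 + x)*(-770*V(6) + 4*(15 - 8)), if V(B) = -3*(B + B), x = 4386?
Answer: 70174692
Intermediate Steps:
V(B) = -6*B
(-1857 + x)*(-770*V(6) + 4*(15 - 8)) = (-1857 + 4386)*(-(-4620)*6 + 4*(15 - 8)) = 2529*(-770*(-36) + 4*7) = 2529*(27720 + 28) = 2529*27748 = 70174692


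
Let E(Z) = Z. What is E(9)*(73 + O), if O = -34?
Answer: 351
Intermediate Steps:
E(9)*(73 + O) = 9*(73 - 34) = 9*39 = 351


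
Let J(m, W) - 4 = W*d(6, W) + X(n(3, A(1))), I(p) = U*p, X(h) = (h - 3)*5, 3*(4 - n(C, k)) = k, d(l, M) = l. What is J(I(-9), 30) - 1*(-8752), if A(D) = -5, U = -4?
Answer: 26848/3 ≈ 8949.3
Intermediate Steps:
n(C, k) = 4 - k/3
X(h) = -15 + 5*h (X(h) = (-3 + h)*5 = -15 + 5*h)
I(p) = -4*p
J(m, W) = 52/3 + 6*W (J(m, W) = 4 + (W*6 + (-15 + 5*(4 - 1/3*(-5)))) = 4 + (6*W + (-15 + 5*(4 + 5/3))) = 4 + (6*W + (-15 + 5*(17/3))) = 4 + (6*W + (-15 + 85/3)) = 4 + (6*W + 40/3) = 4 + (40/3 + 6*W) = 52/3 + 6*W)
J(I(-9), 30) - 1*(-8752) = (52/3 + 6*30) - 1*(-8752) = (52/3 + 180) + 8752 = 592/3 + 8752 = 26848/3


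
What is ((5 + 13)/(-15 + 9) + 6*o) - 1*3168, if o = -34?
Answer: -3375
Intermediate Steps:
((5 + 13)/(-15 + 9) + 6*o) - 1*3168 = ((5 + 13)/(-15 + 9) + 6*(-34)) - 1*3168 = (18/(-6) - 204) - 3168 = (18*(-⅙) - 204) - 3168 = (-3 - 204) - 3168 = -207 - 3168 = -3375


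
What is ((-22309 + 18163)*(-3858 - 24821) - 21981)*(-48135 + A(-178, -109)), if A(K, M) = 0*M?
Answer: -5722344299655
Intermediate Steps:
A(K, M) = 0
((-22309 + 18163)*(-3858 - 24821) - 21981)*(-48135 + A(-178, -109)) = ((-22309 + 18163)*(-3858 - 24821) - 21981)*(-48135 + 0) = (-4146*(-28679) - 21981)*(-48135) = (118903134 - 21981)*(-48135) = 118881153*(-48135) = -5722344299655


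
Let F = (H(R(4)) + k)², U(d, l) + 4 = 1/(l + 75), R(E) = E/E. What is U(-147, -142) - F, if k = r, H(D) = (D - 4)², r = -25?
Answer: -17421/67 ≈ -260.02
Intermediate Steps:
R(E) = 1
U(d, l) = -4 + 1/(75 + l) (U(d, l) = -4 + 1/(l + 75) = -4 + 1/(75 + l))
H(D) = (-4 + D)²
k = -25
F = 256 (F = ((-4 + 1)² - 25)² = ((-3)² - 25)² = (9 - 25)² = (-16)² = 256)
U(-147, -142) - F = (-299 - 4*(-142))/(75 - 142) - 1*256 = (-299 + 568)/(-67) - 256 = -1/67*269 - 256 = -269/67 - 256 = -17421/67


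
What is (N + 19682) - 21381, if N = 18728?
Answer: 17029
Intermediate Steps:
(N + 19682) - 21381 = (18728 + 19682) - 21381 = 38410 - 21381 = 17029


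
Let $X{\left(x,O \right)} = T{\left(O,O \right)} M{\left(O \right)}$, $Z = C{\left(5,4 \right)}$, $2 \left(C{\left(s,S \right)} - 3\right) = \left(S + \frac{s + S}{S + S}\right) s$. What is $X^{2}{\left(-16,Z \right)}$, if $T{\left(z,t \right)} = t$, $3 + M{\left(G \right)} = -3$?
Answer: $\frac{576081}{64} \approx 9001.3$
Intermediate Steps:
$M{\left(G \right)} = -6$ ($M{\left(G \right)} = -3 - 3 = -6$)
$C{\left(s,S \right)} = 3 + \frac{s \left(S + \frac{S + s}{2 S}\right)}{2}$ ($C{\left(s,S \right)} = 3 + \frac{\left(S + \frac{s + S}{S + S}\right) s}{2} = 3 + \frac{\left(S + \frac{S + s}{2 S}\right) s}{2} = 3 + \frac{s \left(S + \frac{S + s}{2 S}\right)}{2}$)
$Z = \frac{253}{16}$ ($Z = \frac{5^{2} + 4 \left(12 + 5 + 2 \cdot 4 \cdot 5\right)}{4 \cdot 4} = \frac{1}{4} \cdot \frac{1}{4} \left(25 + 4 \left(12 + 5 + 40\right)\right) = \frac{1}{4} \cdot \frac{1}{4} \left(25 + 4 \cdot 57\right) = \frac{1}{4} \cdot \frac{1}{4} \left(25 + 228\right) = \frac{1}{4} \cdot \frac{1}{4} \cdot 253 = \frac{253}{16} \approx 15.813$)
$X{\left(x,O \right)} = - 6 O$ ($X{\left(x,O \right)} = O \left(-6\right) = - 6 O$)
$X^{2}{\left(-16,Z \right)} = \left(\left(-6\right) \frac{253}{16}\right)^{2} = \left(- \frac{759}{8}\right)^{2} = \frac{576081}{64}$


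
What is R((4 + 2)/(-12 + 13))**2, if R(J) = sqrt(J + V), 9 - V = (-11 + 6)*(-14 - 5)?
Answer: -80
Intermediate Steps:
V = -86 (V = 9 - (-11 + 6)*(-14 - 5) = 9 - (-5)*(-19) = 9 - 1*95 = 9 - 95 = -86)
R(J) = sqrt(-86 + J) (R(J) = sqrt(J - 86) = sqrt(-86 + J))
R((4 + 2)/(-12 + 13))**2 = (sqrt(-86 + (4 + 2)/(-12 + 13)))**2 = (sqrt(-86 + 6/1))**2 = (sqrt(-86 + 6*1))**2 = (sqrt(-86 + 6))**2 = (sqrt(-80))**2 = (4*I*sqrt(5))**2 = -80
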